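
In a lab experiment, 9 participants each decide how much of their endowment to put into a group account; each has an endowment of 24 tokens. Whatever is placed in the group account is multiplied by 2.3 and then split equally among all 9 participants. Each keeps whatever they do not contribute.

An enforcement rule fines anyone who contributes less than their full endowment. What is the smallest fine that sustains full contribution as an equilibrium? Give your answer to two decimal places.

Given the others contribute fully, the best deviation is to contribute 0 (any partial contribution still incurs the fine and gives up units whose private return 0.2556 is below 1).
Deviating from 24 to 0 saves 24 tokens but forfeits the deviator's share of the drop in the group account: 2.3/9 × 24 = 6.13.
So the deviation gain is 24 − 6.13 = 17.87, and the fine must be at least 17.87 tokens to wipe it out.

17.87 tokens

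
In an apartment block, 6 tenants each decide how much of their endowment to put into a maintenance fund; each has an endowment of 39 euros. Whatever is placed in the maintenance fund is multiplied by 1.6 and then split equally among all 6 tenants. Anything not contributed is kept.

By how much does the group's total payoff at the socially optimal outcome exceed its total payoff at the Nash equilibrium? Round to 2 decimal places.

140.40 euros

Each contributed unit returns 1.6/6 = 0.2667 to its contributor — below 1 — so contributing 0 is dominant for every player. At the Nash equilibrium everyone keeps their 39, and the group total is 6 × 39 = 234.
Each contributed unit returns 1.600 to the group as a whole (0.2667 to each of 6 players), which exceeds 1, so the social optimum is full contribution: group total = 1.600 × 234 = 374.40.
Efficiency loss = 374.40 − 234 = 140.40.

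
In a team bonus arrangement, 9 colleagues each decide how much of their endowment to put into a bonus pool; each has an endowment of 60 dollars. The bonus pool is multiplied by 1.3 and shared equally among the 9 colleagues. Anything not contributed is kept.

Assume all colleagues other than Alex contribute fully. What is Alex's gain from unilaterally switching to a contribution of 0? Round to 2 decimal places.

Switching from a contribution of 60 to 0 lets Alex keep an extra 60 dollars, but lowers the bonus pool by 60, which costs Alex their own share of that drop: 1.3/9 × 60 = 8.67.
Net gain = 60 − 8.67 = 51.33. The private return per contributed unit (0.1444) is below 1, so free-riding is indeed the best response regardless of what the others do.

51.33 dollars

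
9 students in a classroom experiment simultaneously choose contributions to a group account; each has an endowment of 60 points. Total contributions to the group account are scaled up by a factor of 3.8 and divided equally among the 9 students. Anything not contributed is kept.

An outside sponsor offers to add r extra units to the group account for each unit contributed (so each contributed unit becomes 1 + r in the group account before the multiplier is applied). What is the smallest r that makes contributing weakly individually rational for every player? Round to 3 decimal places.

1.368

With matching at rate r, one contributed unit becomes (1 + r) in the group account and returns 3.8 × (1 + r) / 9 to the contributor.
Setting this equal to 1: 1 + r = 9/3.8 = 2.3684.
So the minimum matching rate is r = 2.3684 − 1 = 1.368.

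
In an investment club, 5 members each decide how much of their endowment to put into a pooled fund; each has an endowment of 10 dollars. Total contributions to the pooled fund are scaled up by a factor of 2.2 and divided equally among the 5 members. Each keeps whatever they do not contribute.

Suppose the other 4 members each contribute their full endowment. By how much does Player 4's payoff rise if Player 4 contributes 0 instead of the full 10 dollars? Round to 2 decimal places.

5.60 dollars

Switching from a contribution of 10 to 0 lets Player 4 keep an extra 10 dollars, but lowers the pooled fund by 10, which costs Player 4 their own share of that drop: 2.2/5 × 10 = 4.40.
Net gain = 10 − 4.40 = 5.60. The private return per contributed unit (0.4400) is below 1, so free-riding is indeed the best response regardless of what the others do.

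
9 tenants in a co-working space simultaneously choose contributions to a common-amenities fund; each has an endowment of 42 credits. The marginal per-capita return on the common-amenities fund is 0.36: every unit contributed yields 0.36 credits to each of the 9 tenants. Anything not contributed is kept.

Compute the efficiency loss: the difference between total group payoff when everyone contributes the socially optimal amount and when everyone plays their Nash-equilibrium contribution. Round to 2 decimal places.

846.72 credits

The private return per contributed unit is 0.36 < 1, so contributing 0 is dominant for every player. At the Nash equilibrium everyone keeps their 42, and the group total is 9 × 42 = 378.
Each contributed unit returns 3.240 to the group as a whole (0.36 to each of 9 players), which exceeds 1, so the social optimum is full contribution: group total = 3.240 × 378 = 1224.72.
Efficiency loss = 1224.72 − 378 = 846.72.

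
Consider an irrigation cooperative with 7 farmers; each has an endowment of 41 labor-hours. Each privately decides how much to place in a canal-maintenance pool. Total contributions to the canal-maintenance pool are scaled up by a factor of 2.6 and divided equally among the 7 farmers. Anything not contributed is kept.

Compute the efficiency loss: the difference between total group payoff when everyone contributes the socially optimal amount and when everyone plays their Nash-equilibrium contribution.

Each contributed unit returns 2.6/7 = 0.3714 to its contributor — below 1 — so contributing 0 is dominant for every player. At the Nash equilibrium everyone keeps their 41, and the group total is 7 × 41 = 287.
Each contributed unit returns 2.600 to the group as a whole (0.3714 to each of 7 players), which exceeds 1, so the social optimum is full contribution: group total = 2.600 × 287 = 746.20.
Efficiency loss = 746.20 − 287 = 459.20.

459.20 labor-hours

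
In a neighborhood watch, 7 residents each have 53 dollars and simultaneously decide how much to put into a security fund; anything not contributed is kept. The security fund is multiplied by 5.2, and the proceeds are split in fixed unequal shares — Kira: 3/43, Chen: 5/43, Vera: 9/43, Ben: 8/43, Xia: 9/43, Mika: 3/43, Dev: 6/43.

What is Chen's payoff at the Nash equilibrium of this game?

117.09 dollars

For player j, contributing a unit is worthwhile iff 5.2 × (j's share) ≥ 1, i.e. iff j's share is at least 0.1923.
Vera and Xia clear that bar, contributing 53 each; the remaining 5 contribute 0. Total contributed: 106.
Chen keeps 53 and receives 5.2 × 106 × 5/43 = 64.09 from the security fund, for a payoff of 117.09.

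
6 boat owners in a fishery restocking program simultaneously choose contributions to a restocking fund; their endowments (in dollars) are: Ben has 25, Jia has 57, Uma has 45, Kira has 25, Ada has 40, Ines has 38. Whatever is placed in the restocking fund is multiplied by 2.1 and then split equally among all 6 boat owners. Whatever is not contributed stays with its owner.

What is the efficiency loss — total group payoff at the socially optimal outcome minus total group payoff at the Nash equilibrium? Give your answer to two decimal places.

The private return per contributed unit is 2.1/6 = 0.3500 < 1 for every player regardless of endowment, so the Nash equilibrium is zero contribution and the group total is Σ E_j = 25 + 57 + 45 + 25 + 40 + 38 = 230.
Each contributed unit returns 2.100 to the group, so the social optimum is full contribution by everyone: group total = 2.100 × 230 = 483.00.
Efficiency loss = (2.100 − 1) × 230 = 253.00.

253.00 dollars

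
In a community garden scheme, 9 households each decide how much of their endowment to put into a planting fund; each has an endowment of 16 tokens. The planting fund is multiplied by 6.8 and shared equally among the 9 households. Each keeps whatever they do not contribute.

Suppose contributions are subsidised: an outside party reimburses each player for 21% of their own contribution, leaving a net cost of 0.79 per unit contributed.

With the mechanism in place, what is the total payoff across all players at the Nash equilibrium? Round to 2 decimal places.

The effective private return is (6.8/9) / 0.79 = 0.9564, which is still under 1, so the mechanism doesn't change anyone's dominant strategy: zero contribution.
At the Nash equilibrium no one contributes; group total payoff = 9 × 16 = 144.

144.00 tokens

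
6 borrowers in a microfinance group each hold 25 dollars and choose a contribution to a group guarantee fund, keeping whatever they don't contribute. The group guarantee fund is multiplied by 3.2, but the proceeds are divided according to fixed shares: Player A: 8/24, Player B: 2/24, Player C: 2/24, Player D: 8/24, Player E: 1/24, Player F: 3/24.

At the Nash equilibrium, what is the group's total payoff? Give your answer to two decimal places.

260.00 dollars

Player j's private return per contributed unit is 3.2 × (j's share). Contributing is weakly dominant for j when that share is at least 1/3.2 = 0.3125, and contributing 0 is dominant otherwise.
The shares above 0.3125 belong to Player A and Player D, contributing 25 each; the remaining 4 contribute 0. Total contributed: 50.
The group guarantee fund pays out 3.2 × 50 = 160.00 in total (split across the unequal shares, but the aggregate is all that matters for the group sum).
The 4 free-riders keep 25 each, adding 100. Group total = 100 + 160.00 = 260.00.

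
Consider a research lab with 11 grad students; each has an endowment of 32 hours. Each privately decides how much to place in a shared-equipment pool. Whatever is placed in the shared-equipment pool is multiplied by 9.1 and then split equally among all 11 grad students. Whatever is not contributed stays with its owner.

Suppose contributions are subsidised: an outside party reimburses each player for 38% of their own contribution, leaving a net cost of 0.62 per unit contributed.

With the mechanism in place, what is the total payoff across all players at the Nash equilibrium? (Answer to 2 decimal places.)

With the mechanism, a contributed unit returns (9.1/11) / 0.62 = 1.3343 per unit of net cost to the contributor — now above 1 — so contributing fully is weakly dominant for every player.
So the Nash equilibrium is full contribution by all 11; the group earns 11 × (32 × 0.38 + 9.1 × 32) = 3336.96.

3336.96 hours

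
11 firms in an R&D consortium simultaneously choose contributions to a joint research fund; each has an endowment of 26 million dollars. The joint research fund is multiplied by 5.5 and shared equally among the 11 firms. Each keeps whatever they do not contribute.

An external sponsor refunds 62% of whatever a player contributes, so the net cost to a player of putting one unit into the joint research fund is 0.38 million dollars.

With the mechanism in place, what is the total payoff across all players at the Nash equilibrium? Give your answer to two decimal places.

1750.32 million dollars

With the mechanism, a contributed unit returns (5.5/11) / 0.38 = 1.3158 per unit of net cost to the contributor — now above 1 — so contributing fully is weakly dominant for every player.
At the Nash equilibrium everyone contributes 26. Group total payoff = 11 × (26 × 0.62 + 5.5 × 26) = 1750.32.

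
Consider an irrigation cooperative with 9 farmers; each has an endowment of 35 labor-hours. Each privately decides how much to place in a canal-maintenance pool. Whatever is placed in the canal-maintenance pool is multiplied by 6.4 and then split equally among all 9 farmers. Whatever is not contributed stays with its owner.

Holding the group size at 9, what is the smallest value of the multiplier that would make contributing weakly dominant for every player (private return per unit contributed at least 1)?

9

A contributed unit returns (multiplier)/9 to its contributor.
This reaches 1 exactly when the multiplier is 9.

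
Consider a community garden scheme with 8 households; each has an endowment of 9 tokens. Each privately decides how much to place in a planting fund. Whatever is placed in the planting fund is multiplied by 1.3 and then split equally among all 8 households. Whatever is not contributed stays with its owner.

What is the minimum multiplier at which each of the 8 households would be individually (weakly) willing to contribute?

8

A contributed unit returns (multiplier)/8 to its contributor.
This reaches 1 exactly when the multiplier is 8.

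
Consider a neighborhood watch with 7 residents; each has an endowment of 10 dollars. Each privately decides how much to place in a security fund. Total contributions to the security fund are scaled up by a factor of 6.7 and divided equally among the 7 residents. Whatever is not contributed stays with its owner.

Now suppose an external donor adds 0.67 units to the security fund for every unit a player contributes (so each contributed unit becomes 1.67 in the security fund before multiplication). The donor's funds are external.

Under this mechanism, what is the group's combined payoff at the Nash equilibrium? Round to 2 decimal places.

783.23 dollars

The effective private return per unit is now 6.7 × 1.67 / 7 = 1.5984 > 1, so every player's dominant strategy flips to full contribution.
At the Nash equilibrium everyone contributes 10. Group total payoff = 6.7 × 1.67 × 70 = 783.23.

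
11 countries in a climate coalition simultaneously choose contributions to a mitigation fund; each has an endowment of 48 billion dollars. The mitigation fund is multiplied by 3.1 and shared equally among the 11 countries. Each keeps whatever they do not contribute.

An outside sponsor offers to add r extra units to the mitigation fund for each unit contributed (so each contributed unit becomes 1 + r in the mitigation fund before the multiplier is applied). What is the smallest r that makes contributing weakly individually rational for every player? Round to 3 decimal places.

2.548

With matching at rate r, one contributed unit becomes (1 + r) in the mitigation fund and returns 3.1 × (1 + r) / 11 to the contributor.
Setting this equal to 1: 1 + r = 11/3.1 = 3.5484.
So the minimum matching rate is r = 3.5484 − 1 = 2.548.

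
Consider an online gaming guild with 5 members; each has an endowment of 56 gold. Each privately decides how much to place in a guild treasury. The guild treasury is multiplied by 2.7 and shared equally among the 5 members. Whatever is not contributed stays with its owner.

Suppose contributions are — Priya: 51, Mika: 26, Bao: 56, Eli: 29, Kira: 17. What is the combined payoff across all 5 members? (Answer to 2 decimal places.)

Total contributed: 51 + 26 + 56 + 29 + 17 = 179; total kept: 5 × 56 − 179 = 101.
The guild treasury pays out 2.7 × 179 = 483.30 in aggregate.
Group total = 101 + 483.30 = 584.30.

584.30 gold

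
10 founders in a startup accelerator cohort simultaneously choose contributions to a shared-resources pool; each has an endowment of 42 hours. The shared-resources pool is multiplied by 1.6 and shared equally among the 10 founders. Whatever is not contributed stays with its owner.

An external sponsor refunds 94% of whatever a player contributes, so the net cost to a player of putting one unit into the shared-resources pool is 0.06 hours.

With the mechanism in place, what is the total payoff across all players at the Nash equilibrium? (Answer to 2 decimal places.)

1066.80 hours

With the mechanism, a contributed unit returns (1.6/10) / 0.06 = 2.6667 per unit of net cost to the contributor — now above 1 — so contributing fully is weakly dominant for every player.
At the Nash equilibrium everyone contributes 42. Group total payoff = 10 × (42 × 0.94 + 1.6 × 42) = 1066.80.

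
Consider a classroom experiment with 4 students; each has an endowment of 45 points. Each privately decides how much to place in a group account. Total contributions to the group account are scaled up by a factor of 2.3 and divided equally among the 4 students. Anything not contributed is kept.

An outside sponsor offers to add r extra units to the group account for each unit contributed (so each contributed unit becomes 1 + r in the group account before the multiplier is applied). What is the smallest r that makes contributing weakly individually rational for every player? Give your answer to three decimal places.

0.739

With matching at rate r, one contributed unit becomes (1 + r) in the group account and returns 2.3 × (1 + r) / 4 to the contributor.
Setting this equal to 1: 1 + r = 4/2.3 = 1.7391.
So the minimum matching rate is r = 1.7391 − 1 = 0.739.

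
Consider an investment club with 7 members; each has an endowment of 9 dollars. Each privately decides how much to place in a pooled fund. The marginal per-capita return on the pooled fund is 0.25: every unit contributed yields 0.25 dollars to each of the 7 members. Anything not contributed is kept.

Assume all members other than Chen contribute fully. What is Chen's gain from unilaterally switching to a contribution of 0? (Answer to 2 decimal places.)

6.75 dollars

Switching from a contribution of 9 to 0 lets Chen keep an extra 9 dollars, but lowers the pooled fund by 9, which costs Chen their own share of that drop: 0.25 × 9 = 2.25.
Net gain = 9 − 2.25 = 6.75. The private return per contributed unit (0.25) is below 1, so free-riding is indeed the best response regardless of what the others do.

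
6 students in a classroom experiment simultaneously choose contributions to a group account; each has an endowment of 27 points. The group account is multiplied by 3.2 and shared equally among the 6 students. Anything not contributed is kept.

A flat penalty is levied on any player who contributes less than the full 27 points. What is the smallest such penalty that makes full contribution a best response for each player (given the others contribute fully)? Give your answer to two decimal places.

Given the others contribute fully, the best deviation is to contribute 0 (any partial contribution still incurs the fine and gives up units whose private return 0.5333 is below 1).
Deviating from 27 to 0 saves 27 points but forfeits the deviator's share of the drop in the group account: 3.2/6 × 27 = 14.40.
So the deviation gain is 27 − 14.40 = 12.60, and the fine must be at least 12.60 points to wipe it out.

12.60 points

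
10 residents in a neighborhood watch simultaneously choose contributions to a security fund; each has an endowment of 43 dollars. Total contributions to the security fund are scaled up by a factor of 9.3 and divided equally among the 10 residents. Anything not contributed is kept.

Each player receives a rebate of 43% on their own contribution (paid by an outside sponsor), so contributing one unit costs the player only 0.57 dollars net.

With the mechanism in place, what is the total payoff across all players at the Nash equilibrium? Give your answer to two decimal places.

The effective private return per unit is now (9.3/10) / 0.57 = 1.6316 > 1, so every player's dominant strategy flips to full contribution.
So the Nash equilibrium is full contribution by all 10; the group earns 10 × (43 × 0.43 + 9.3 × 43) = 4183.90.

4183.90 dollars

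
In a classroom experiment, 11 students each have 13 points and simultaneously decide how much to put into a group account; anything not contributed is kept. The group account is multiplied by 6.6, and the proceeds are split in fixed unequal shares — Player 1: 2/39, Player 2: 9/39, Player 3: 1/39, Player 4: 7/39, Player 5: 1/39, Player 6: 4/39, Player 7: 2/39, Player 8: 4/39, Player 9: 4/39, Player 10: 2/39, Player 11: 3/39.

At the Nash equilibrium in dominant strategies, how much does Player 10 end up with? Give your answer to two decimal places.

21.80 points

A player with share s gets back 6.6·s per unit contributed, so full contribution is dominant for anyone with s > 1/6.6 = 0.1515 and zero contribution is dominant for anyone below.
Player 2 and Player 4 clear that bar, contributing 13 each; the remaining 9 contribute 0. Total contributed: 26.
Player 10 keeps 13 and receives 6.6 × 26 × 2/39 = 8.80 from the group account, for a payoff of 21.80.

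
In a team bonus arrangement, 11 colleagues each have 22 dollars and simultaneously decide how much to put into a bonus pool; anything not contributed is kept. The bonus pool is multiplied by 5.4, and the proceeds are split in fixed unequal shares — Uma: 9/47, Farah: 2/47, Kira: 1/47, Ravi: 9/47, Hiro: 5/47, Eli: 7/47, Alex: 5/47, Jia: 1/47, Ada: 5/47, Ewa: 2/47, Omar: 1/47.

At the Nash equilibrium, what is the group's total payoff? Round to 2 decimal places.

For player j, contributing a unit is worthwhile iff 5.4 × (j's share) ≥ 1, i.e. iff j's share is at least 0.1852.
Uma and Ravi clear that bar, contributing 22 each; the remaining 9 contribute 0. Total contributed: 44.
The bonus pool pays out 5.4 × 44 = 237.60 in total (split across the unequal shares, but the aggregate is all that matters for the group sum).
The 9 free-riders keep 22 each, adding 198. Group total = 198 + 237.60 = 435.60.

435.60 dollars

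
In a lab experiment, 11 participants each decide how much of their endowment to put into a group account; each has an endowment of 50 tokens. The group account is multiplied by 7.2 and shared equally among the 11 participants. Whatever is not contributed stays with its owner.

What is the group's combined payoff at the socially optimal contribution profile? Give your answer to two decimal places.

3960.00 tokens

Each contributed unit returns 7.200 to the group as a whole (0.6545 to each of 11 players), which exceeds 1, so the social optimum is full contribution: group total = 7.200 × 550 = 3960.00.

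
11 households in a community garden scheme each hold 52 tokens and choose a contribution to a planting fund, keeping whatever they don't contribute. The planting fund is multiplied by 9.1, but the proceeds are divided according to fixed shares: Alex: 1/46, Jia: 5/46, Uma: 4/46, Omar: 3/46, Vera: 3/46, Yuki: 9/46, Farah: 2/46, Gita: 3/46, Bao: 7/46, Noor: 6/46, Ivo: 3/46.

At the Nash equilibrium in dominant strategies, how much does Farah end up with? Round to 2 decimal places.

113.72 tokens

A player with share s gets back 9.1·s per unit contributed, so full contribution is dominant for anyone with s > 1/9.1 = 0.1099 and zero contribution is dominant for anyone below.
Yuki, Bao and Noor are above the threshold, contributing 52 each; the remaining 8 contribute 0. Total contributed: 156.
Farah keeps 52 and receives 9.1 × 156 × 2/46 = 61.72 from the planting fund, for a payoff of 113.72.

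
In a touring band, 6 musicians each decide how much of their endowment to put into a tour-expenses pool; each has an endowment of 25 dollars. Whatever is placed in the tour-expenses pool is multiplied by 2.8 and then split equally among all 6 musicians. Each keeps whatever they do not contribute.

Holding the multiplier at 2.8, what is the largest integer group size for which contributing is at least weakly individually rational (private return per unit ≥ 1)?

2

Private return per unit is 2.8/(group size), which is ≥ 1 whenever the group size is ≤ 2.8.
The largest such integer is 2.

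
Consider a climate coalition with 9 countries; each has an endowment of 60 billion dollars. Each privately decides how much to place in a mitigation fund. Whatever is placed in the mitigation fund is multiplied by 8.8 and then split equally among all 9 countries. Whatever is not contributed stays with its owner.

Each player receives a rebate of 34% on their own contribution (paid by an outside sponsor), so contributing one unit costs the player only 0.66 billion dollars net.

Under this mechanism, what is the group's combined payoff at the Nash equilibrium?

Under the mechanism each unit contributed yields (8.8/9) / 0.66 = 1.4815 back to its contributor per unit of net cost, which exceeds 1, making full contribution the dominant choice for everyone.
So the Nash equilibrium is full contribution by all 9; the group earns 9 × (60 × 0.34 + 8.8 × 60) = 4935.60.

4935.60 billion dollars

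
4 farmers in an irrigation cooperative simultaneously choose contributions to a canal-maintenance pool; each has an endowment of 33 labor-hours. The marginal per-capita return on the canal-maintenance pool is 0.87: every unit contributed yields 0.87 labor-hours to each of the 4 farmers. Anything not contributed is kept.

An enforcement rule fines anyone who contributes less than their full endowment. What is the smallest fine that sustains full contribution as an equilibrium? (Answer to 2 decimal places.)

Given the others contribute fully, the best deviation is to contribute 0 (any partial contribution still incurs the fine and gives up units whose private return 0.87 is below 1).
Deviating from 33 to 0 saves 33 labor-hours but forfeits the deviator's share of the drop in the canal-maintenance pool: 0.87 × 33 = 28.71.
So the deviation gain is 33 − 28.71 = 4.29, and the fine must be at least 4.29 labor-hours to wipe it out.

4.29 labor-hours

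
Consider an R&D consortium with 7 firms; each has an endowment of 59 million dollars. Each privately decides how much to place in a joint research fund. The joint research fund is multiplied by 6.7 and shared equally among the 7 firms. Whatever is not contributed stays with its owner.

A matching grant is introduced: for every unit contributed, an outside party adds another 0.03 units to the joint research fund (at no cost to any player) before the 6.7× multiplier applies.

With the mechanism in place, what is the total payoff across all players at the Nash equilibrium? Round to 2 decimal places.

The effective private return is 6.7 × 1.03 / 7 = 0.9859, which is still under 1, so the mechanism doesn't change anyone's dominant strategy: zero contribution.
Everyone keeps their endowment and the group total is 7 × 59 = 413.

413.00 million dollars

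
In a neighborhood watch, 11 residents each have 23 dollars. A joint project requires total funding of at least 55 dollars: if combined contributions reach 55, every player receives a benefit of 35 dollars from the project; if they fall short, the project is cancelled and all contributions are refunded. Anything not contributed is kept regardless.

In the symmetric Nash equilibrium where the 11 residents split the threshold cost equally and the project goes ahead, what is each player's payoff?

Equal share of the threshold: 55/11 = 5.
At this profile no one gains by cutting their contribution: any cut drops the total below 55, the project is cancelled, contributions are refunded, and the deviator ends with 23, which is less than 23 − 5 + 35 = 53. Contributing more than 5 just wastes the excess. So contributing exactly 5 is a best response.
Each player's payoff: 23 − 5 + 35 = 53.

53 dollars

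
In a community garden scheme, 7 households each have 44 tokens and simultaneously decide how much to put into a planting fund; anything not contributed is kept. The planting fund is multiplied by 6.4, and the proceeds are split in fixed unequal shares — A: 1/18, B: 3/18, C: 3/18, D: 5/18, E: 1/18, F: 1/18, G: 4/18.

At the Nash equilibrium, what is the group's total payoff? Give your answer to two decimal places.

For player j, contributing a unit is worthwhile iff 6.4 × (j's share) ≥ 1, i.e. iff j's share is at least 0.1563.
The shares above 0.1563 belong to B, C, D and G, contributing 44 each; the remaining 3 contribute 0. Total contributed: 176.
The planting fund pays out 6.4 × 176 = 1126.40 in total (split across the unequal shares, but the aggregate is all that matters for the group sum).
The 3 free-riders keep 44 each, adding 132. Group total = 132 + 1126.40 = 1258.40.

1258.40 tokens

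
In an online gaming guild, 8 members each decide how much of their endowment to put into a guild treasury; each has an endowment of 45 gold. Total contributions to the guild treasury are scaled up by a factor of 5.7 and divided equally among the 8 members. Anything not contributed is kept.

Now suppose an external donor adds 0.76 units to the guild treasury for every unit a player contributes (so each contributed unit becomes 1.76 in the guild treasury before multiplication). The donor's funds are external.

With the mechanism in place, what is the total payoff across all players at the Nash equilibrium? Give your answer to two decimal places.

The effective private return per unit is now 5.7 × 1.76 / 8 = 1.2540 > 1, so every player's dominant strategy flips to full contribution.
So the Nash equilibrium is full contribution by all 8; the group earns 5.7 × 1.76 × 360 = 3611.52.

3611.52 gold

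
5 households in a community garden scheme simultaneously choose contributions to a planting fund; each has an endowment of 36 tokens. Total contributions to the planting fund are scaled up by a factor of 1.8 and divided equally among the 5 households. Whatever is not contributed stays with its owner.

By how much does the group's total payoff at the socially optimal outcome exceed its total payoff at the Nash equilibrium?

Each contributed unit returns 1.8/5 = 0.3600 to its contributor — below 1 — so contributing 0 is dominant for every player. At the Nash equilibrium everyone keeps their 36, and the group total is 5 × 36 = 180.
Each contributed unit returns 1.800 to the group as a whole (0.3600 to each of 5 players), which exceeds 1, so the social optimum is full contribution: group total = 1.800 × 180 = 324.00.
Efficiency loss = 324.00 − 180 = 144.00.

144.00 tokens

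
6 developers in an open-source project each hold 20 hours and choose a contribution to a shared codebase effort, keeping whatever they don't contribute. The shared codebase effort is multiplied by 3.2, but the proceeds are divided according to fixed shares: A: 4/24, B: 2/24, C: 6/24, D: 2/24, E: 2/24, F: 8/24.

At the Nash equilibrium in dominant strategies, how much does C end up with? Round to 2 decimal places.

36.00 hours

For player j, contributing a unit is worthwhile iff 3.2 × (j's share) ≥ 1, i.e. iff j's share is at least 0.3125.
The only share above 0.3125 is F's 8/24, contributing 20; the remaining 5 contribute 0. Total contributed: 20.
C keeps 20 and receives 3.2 × 20 × 6/24 = 16.00 from the shared codebase effort, for a payoff of 36.00.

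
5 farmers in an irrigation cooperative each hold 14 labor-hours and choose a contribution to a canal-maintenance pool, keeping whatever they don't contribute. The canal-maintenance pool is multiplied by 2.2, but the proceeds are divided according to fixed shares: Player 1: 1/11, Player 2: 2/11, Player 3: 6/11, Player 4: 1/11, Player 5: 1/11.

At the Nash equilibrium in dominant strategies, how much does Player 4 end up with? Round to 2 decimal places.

16.80 labor-hours

A player with share s gets back 2.2·s per unit contributed, so full contribution is dominant for anyone with s > 1/2.2 = 0.4545 and zero contribution is dominant for anyone below.
Only Player 3 (6/11) clears that bar, contributing 14; the remaining 4 contribute 0. Total contributed: 14.
Player 4 keeps 14 and receives 2.2 × 14 × 1/11 = 2.80 from the canal-maintenance pool, for a payoff of 16.80.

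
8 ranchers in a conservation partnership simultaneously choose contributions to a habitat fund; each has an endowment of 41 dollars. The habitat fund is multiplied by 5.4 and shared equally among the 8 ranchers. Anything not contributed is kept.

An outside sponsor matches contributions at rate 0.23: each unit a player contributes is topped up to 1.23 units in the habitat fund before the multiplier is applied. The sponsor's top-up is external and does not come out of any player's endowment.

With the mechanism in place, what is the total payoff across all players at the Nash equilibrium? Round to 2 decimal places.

The effective private return is 5.4 × 1.23 / 8 = 0.8303, which is still under 1, so the mechanism doesn't change anyone's dominant strategy: zero contribution.
At the Nash equilibrium no one contributes; group total payoff = 8 × 41 = 328.

328.00 dollars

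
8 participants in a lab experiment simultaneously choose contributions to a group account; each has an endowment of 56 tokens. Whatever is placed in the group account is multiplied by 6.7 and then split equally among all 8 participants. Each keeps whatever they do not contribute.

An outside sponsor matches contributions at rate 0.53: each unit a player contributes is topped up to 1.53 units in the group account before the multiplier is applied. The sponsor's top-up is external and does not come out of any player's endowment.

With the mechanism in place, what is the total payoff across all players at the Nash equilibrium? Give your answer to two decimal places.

4592.45 tokens

With the mechanism, a contributed unit returns 6.7 × 1.53 / 8 = 1.2814 per unit of net cost to the contributor — now above 1 — so contributing fully is weakly dominant for every player.
So the Nash equilibrium is full contribution by all 8; the group earns 6.7 × 1.53 × 448 = 4592.45.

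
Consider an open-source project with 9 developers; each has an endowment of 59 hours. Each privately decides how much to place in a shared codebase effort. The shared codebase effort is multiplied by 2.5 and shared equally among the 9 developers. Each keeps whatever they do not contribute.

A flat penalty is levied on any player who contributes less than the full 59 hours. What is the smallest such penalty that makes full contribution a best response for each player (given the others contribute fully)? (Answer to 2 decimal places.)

42.61 hours

Given the others contribute fully, the best deviation is to contribute 0 (any partial contribution still incurs the fine and gives up units whose private return 0.2778 is below 1).
Deviating from 59 to 0 saves 59 hours but forfeits the deviator's share of the drop in the shared codebase effort: 2.5/9 × 59 = 16.39.
So the deviation gain is 59 − 16.39 = 42.61, and the fine must be at least 42.61 hours to wipe it out.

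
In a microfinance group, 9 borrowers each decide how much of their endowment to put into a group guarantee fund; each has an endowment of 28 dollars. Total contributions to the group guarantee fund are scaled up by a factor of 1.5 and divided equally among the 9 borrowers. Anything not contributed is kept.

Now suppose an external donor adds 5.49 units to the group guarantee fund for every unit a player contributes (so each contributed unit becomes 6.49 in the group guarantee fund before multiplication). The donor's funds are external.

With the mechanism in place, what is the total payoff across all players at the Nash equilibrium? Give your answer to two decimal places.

2453.22 dollars

Under the mechanism each unit contributed yields 1.5 × 6.49 / 9 = 1.0817 back to its contributor per unit of net cost, which exceeds 1, making full contribution the dominant choice for everyone.
At the Nash equilibrium everyone contributes 28. Group total payoff = 1.5 × 6.49 × 252 = 2453.22.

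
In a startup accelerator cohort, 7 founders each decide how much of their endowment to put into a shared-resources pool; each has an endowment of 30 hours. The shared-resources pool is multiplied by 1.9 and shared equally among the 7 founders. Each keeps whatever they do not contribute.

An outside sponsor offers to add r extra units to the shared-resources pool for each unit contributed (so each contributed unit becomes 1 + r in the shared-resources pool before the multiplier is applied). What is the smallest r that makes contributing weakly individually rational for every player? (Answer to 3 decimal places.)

2.684

With matching at rate r, one contributed unit becomes (1 + r) in the shared-resources pool and returns 1.9 × (1 + r) / 7 to the contributor.
Setting this equal to 1: 1 + r = 7/1.9 = 3.6842.
So the minimum matching rate is r = 3.6842 − 1 = 2.684.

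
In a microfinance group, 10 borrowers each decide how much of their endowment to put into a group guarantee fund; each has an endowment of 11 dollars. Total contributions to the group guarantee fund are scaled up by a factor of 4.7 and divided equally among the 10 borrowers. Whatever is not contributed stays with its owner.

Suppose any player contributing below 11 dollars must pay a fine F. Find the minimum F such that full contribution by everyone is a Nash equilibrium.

5.83 dollars

Given the others contribute fully, the best deviation is to contribute 0 (any partial contribution still incurs the fine and gives up units whose private return 0.4700 is below 1).
Deviating from 11 to 0 saves 11 dollars but forfeits the deviator's share of the drop in the group guarantee fund: 4.7/10 × 11 = 5.17.
So the deviation gain is 11 − 5.17 = 5.83, and the fine must be at least 5.83 dollars to wipe it out.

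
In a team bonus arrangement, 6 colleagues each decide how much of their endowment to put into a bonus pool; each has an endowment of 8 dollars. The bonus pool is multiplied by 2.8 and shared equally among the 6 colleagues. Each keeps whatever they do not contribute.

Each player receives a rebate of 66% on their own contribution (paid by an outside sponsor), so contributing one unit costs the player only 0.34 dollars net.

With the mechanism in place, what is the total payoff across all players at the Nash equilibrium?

With the mechanism, a contributed unit returns (2.8/6) / 0.34 = 1.3725 per unit of net cost to the contributor — now above 1 — so contributing fully is weakly dominant for every player.
At the Nash equilibrium everyone contributes 8. Group total payoff = 6 × (8 × 0.66 + 2.8 × 8) = 166.08.

166.08 dollars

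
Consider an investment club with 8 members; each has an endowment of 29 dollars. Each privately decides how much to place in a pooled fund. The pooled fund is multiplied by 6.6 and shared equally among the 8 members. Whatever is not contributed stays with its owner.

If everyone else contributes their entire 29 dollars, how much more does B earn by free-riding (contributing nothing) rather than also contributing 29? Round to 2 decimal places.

Switching from a contribution of 29 to 0 lets B keep an extra 29 dollars, but lowers the pooled fund by 29, which costs B their own share of that drop: 6.6/8 × 29 = 23.92.
Net gain = 29 − 23.92 = 5.08. The private return per contributed unit (0.8250) is below 1, so free-riding is indeed the best response regardless of what the others do.

5.08 dollars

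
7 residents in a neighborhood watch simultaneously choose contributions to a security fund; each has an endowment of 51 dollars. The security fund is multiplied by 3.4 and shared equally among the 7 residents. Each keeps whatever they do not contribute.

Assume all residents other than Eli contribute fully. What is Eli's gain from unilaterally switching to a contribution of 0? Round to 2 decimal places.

26.23 dollars

Switching from a contribution of 51 to 0 lets Eli keep an extra 51 dollars, but lowers the security fund by 51, which costs Eli their own share of that drop: 3.4/7 × 51 = 24.77.
Net gain = 51 − 24.77 = 26.23. The private return per contributed unit (0.4857) is below 1, so free-riding is indeed the best response regardless of what the others do.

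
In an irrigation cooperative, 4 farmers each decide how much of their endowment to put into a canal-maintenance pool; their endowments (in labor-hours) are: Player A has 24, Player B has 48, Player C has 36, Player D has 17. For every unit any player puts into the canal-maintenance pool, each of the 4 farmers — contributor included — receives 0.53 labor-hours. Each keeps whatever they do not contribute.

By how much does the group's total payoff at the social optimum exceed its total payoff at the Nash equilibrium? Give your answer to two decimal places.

140.00 labor-hours

The private return per contributed unit is 0.53 < 1 for everyone, so the Nash equilibrium is zero contribution and the group total is Σ E_j = 24 + 48 + 36 + 17 = 125.
Each contributed unit returns 2.120 to the group, so the social optimum is full contribution by everyone: group total = 2.120 × 125 = 265.00.
Efficiency loss = (2.120 − 1) × 125 = 140.00.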